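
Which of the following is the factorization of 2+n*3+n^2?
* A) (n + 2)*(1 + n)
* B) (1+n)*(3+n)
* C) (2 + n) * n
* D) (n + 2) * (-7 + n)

We need to factor 2+n*3+n^2.
The factored form is (n + 2)*(1 + n).
A) (n + 2)*(1 + n)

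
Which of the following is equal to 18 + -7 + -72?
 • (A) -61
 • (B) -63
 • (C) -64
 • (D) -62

First: 18 + -7 = 11
Then: 11 + -72 = -61
A) -61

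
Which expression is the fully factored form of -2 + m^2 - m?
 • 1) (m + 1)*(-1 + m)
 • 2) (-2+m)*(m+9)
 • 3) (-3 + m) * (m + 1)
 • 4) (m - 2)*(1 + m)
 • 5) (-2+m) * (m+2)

We need to factor -2 + m^2 - m.
The factored form is (m - 2)*(1 + m).
4) (m - 2)*(1 + m)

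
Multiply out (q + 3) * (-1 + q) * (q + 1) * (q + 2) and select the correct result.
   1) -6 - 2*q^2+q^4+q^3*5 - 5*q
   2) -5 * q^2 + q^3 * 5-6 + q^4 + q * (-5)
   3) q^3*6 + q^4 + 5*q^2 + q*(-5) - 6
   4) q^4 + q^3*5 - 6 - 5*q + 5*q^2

Expanding (q + 3) * (-1 + q) * (q + 1) * (q + 2):
= q^4 + q^3*5 - 6 - 5*q + 5*q^2
4) q^4 + q^3*5 - 6 - 5*q + 5*q^2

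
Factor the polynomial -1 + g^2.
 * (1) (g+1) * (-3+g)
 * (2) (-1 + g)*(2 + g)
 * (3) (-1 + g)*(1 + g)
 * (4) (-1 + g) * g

We need to factor -1 + g^2.
The factored form is (-1 + g)*(1 + g).
3) (-1 + g)*(1 + g)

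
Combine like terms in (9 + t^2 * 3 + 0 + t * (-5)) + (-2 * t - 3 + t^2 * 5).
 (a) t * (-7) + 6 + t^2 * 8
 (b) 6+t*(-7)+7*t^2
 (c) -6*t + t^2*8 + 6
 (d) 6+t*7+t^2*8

Adding the polynomials and combining like terms:
(9 + t^2*3 + 0 + t*(-5)) + (-2*t - 3 + t^2*5)
= t * (-7) + 6 + t^2 * 8
a) t * (-7) + 6 + t^2 * 8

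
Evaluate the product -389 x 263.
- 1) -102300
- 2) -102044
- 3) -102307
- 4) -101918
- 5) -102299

-389 * 263 = -102307
3) -102307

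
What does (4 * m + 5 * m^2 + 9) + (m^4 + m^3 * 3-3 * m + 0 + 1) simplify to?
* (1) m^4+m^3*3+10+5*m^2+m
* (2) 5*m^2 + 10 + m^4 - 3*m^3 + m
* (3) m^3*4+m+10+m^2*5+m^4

Adding the polynomials and combining like terms:
(4*m + 5*m^2 + 9) + (m^4 + m^3*3 - 3*m + 0 + 1)
= m^4+m^3*3+10+5*m^2+m
1) m^4+m^3*3+10+5*m^2+m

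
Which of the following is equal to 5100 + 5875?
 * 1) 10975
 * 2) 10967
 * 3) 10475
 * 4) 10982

5100 + 5875 = 10975
1) 10975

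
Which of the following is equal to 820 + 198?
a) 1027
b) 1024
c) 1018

820 + 198 = 1018
c) 1018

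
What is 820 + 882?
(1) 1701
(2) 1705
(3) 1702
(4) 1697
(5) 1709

820 + 882 = 1702
3) 1702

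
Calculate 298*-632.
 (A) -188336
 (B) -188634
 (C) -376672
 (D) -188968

298 * -632 = -188336
A) -188336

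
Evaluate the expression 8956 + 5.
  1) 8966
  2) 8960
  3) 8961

8956 + 5 = 8961
3) 8961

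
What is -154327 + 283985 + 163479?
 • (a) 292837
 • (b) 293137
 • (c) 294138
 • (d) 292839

First: -154327 + 283985 = 129658
Then: 129658 + 163479 = 293137
b) 293137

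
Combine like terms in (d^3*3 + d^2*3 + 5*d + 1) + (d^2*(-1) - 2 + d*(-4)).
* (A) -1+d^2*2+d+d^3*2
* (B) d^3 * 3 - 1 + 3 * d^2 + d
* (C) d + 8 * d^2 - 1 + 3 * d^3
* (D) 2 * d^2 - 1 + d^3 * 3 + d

Adding the polynomials and combining like terms:
(d^3*3 + d^2*3 + 5*d + 1) + (d^2*(-1) - 2 + d*(-4))
= 2 * d^2 - 1 + d^3 * 3 + d
D) 2 * d^2 - 1 + d^3 * 3 + d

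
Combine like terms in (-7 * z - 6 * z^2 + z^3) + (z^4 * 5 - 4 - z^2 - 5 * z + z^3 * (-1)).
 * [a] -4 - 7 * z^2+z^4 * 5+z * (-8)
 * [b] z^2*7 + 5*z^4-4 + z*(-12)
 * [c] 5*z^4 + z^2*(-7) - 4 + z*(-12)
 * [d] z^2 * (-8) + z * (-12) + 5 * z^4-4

Adding the polynomials and combining like terms:
(-7*z - 6*z^2 + z^3) + (z^4*5 - 4 - z^2 - 5*z + z^3*(-1))
= 5*z^4 + z^2*(-7) - 4 + z*(-12)
c) 5*z^4 + z^2*(-7) - 4 + z*(-12)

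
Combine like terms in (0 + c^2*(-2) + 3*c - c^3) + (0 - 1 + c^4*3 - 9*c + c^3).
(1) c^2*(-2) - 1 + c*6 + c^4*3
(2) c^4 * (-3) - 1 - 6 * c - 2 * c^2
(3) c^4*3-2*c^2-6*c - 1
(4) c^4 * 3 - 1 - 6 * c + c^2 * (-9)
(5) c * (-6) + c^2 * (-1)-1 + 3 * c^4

Adding the polynomials and combining like terms:
(0 + c^2*(-2) + 3*c - c^3) + (0 - 1 + c^4*3 - 9*c + c^3)
= c^4*3-2*c^2-6*c - 1
3) c^4*3-2*c^2-6*c - 1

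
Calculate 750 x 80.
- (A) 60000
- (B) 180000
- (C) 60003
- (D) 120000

750 * 80 = 60000
A) 60000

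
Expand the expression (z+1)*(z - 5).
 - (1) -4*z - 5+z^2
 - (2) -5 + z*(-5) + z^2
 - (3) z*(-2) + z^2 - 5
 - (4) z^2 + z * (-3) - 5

Expanding (z+1)*(z - 5):
= -4*z - 5+z^2
1) -4*z - 5+z^2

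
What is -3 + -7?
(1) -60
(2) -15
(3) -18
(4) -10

-3 + -7 = -10
4) -10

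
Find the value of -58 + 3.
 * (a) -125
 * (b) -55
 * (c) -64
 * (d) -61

-58 + 3 = -55
b) -55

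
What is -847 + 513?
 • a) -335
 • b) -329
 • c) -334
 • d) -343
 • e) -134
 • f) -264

-847 + 513 = -334
c) -334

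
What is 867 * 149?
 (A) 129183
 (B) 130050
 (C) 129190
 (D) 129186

867 * 149 = 129183
A) 129183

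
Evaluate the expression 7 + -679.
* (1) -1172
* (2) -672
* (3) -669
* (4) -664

7 + -679 = -672
2) -672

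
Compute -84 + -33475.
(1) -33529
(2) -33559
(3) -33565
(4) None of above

-84 + -33475 = -33559
2) -33559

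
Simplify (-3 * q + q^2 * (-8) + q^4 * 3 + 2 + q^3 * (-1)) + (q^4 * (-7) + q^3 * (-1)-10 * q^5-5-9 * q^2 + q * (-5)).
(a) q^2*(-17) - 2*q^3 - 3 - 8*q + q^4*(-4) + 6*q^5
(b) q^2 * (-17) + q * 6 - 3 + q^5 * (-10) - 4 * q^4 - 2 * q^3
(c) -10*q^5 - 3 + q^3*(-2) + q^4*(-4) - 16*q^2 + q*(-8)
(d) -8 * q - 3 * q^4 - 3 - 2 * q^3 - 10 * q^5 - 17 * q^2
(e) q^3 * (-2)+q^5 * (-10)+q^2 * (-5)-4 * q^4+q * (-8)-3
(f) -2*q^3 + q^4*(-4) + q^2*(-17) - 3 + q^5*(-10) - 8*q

Adding the polynomials and combining like terms:
(-3*q + q^2*(-8) + q^4*3 + 2 + q^3*(-1)) + (q^4*(-7) + q^3*(-1) - 10*q^5 - 5 - 9*q^2 + q*(-5))
= -2*q^3 + q^4*(-4) + q^2*(-17) - 3 + q^5*(-10) - 8*q
f) -2*q^3 + q^4*(-4) + q^2*(-17) - 3 + q^5*(-10) - 8*q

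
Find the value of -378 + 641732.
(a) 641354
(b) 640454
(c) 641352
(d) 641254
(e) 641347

-378 + 641732 = 641354
a) 641354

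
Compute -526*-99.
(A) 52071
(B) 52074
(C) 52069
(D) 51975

-526 * -99 = 52074
B) 52074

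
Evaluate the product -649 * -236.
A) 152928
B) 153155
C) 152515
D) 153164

-649 * -236 = 153164
D) 153164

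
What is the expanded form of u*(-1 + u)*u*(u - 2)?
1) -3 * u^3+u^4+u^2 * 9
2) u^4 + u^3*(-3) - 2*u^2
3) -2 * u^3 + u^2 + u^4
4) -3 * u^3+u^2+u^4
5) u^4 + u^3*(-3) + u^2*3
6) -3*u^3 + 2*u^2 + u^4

Expanding u*(-1 + u)*u*(u - 2):
= -3*u^3 + 2*u^2 + u^4
6) -3*u^3 + 2*u^2 + u^4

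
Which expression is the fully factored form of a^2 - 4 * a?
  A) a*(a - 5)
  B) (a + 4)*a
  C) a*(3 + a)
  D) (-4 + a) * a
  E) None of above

We need to factor a^2 - 4 * a.
The factored form is (-4 + a) * a.
D) (-4 + a) * a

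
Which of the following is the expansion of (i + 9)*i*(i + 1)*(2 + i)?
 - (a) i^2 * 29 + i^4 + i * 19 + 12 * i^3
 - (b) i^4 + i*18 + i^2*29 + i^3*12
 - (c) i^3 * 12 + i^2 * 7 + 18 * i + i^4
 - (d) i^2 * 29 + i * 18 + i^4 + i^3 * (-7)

Expanding (i + 9)*i*(i + 1)*(2 + i):
= i^4 + i*18 + i^2*29 + i^3*12
b) i^4 + i*18 + i^2*29 + i^3*12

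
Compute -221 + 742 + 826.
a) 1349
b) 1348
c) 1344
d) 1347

First: -221 + 742 = 521
Then: 521 + 826 = 1347
d) 1347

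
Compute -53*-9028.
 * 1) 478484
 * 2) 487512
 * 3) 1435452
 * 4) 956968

-53 * -9028 = 478484
1) 478484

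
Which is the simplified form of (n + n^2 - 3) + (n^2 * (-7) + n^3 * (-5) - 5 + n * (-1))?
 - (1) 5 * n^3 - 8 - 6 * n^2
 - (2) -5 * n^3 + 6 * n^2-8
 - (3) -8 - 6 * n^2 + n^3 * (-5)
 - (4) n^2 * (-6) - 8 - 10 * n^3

Adding the polynomials and combining like terms:
(n + n^2 - 3) + (n^2*(-7) + n^3*(-5) - 5 + n*(-1))
= -8 - 6 * n^2 + n^3 * (-5)
3) -8 - 6 * n^2 + n^3 * (-5)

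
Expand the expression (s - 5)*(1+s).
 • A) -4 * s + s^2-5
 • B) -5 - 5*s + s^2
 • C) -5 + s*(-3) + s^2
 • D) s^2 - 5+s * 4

Expanding (s - 5)*(1+s):
= -4 * s + s^2-5
A) -4 * s + s^2-5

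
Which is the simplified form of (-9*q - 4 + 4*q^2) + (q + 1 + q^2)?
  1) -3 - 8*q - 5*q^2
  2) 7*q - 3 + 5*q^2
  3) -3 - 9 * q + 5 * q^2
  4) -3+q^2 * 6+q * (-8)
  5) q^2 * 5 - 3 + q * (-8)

Adding the polynomials and combining like terms:
(-9*q - 4 + 4*q^2) + (q + 1 + q^2)
= q^2 * 5 - 3 + q * (-8)
5) q^2 * 5 - 3 + q * (-8)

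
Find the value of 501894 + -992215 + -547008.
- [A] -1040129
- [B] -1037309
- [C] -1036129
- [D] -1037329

First: 501894 + -992215 = -490321
Then: -490321 + -547008 = -1037329
D) -1037329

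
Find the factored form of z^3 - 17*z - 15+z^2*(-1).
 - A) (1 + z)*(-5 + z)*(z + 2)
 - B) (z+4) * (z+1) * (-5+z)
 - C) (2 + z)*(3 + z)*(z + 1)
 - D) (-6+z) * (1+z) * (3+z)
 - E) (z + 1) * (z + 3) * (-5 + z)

We need to factor z^3 - 17*z - 15+z^2*(-1).
The factored form is (z + 1) * (z + 3) * (-5 + z).
E) (z + 1) * (z + 3) * (-5 + z)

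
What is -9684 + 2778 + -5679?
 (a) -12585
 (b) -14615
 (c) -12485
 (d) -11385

First: -9684 + 2778 = -6906
Then: -6906 + -5679 = -12585
a) -12585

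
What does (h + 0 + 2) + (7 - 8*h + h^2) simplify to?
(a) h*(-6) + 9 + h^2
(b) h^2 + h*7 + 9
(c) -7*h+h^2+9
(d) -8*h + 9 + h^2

Adding the polynomials and combining like terms:
(h + 0 + 2) + (7 - 8*h + h^2)
= -7*h+h^2+9
c) -7*h+h^2+9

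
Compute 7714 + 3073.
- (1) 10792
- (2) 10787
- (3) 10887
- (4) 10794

7714 + 3073 = 10787
2) 10787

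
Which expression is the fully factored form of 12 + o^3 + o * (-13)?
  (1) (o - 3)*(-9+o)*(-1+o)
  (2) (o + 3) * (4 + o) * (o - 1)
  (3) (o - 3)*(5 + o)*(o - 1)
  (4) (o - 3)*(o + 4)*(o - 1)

We need to factor 12 + o^3 + o * (-13).
The factored form is (o - 3)*(o + 4)*(o - 1).
4) (o - 3)*(o + 4)*(o - 1)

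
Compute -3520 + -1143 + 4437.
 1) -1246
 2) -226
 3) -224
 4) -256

First: -3520 + -1143 = -4663
Then: -4663 + 4437 = -226
2) -226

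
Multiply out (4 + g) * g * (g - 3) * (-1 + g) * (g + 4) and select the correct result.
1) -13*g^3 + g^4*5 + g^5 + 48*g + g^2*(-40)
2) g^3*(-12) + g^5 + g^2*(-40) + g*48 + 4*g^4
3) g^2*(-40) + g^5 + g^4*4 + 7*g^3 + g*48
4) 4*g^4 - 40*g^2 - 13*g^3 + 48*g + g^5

Expanding (4 + g) * g * (g - 3) * (-1 + g) * (g + 4):
= 4*g^4 - 40*g^2 - 13*g^3 + 48*g + g^5
4) 4*g^4 - 40*g^2 - 13*g^3 + 48*g + g^5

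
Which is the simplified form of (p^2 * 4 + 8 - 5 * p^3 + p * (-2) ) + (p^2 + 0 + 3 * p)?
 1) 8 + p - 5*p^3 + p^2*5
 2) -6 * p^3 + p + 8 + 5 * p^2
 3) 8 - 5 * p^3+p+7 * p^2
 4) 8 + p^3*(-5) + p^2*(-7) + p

Adding the polynomials and combining like terms:
(p^2*4 + 8 - 5*p^3 + p*(-2)) + (p^2 + 0 + 3*p)
= 8 + p - 5*p^3 + p^2*5
1) 8 + p - 5*p^3 + p^2*5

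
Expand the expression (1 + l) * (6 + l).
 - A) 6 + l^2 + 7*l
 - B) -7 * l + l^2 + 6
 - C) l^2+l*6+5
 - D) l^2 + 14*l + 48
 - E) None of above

Expanding (1 + l) * (6 + l):
= 6 + l^2 + 7*l
A) 6 + l^2 + 7*l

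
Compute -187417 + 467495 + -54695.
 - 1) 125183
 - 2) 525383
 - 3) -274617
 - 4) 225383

First: -187417 + 467495 = 280078
Then: 280078 + -54695 = 225383
4) 225383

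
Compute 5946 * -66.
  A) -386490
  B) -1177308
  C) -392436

5946 * -66 = -392436
C) -392436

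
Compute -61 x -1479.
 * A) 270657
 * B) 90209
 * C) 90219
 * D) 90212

-61 * -1479 = 90219
C) 90219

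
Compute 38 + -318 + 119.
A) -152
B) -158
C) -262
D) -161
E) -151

First: 38 + -318 = -280
Then: -280 + 119 = -161
D) -161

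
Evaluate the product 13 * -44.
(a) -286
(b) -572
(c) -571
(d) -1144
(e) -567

13 * -44 = -572
b) -572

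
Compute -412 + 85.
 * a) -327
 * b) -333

-412 + 85 = -327
a) -327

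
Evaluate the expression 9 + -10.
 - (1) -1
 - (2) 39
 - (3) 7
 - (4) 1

9 + -10 = -1
1) -1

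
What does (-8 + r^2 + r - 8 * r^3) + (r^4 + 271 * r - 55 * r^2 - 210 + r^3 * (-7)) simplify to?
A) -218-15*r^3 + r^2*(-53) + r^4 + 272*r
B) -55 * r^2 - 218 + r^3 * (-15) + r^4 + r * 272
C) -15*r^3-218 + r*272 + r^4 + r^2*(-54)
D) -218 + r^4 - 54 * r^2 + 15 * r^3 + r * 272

Adding the polynomials and combining like terms:
(-8 + r^2 + r - 8*r^3) + (r^4 + 271*r - 55*r^2 - 210 + r^3*(-7))
= -15*r^3-218 + r*272 + r^4 + r^2*(-54)
C) -15*r^3-218 + r*272 + r^4 + r^2*(-54)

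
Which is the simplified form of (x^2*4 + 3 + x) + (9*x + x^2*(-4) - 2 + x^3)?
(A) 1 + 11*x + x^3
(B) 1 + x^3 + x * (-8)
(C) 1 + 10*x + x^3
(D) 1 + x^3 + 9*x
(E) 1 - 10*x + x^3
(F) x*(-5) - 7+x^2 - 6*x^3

Adding the polynomials and combining like terms:
(x^2*4 + 3 + x) + (9*x + x^2*(-4) - 2 + x^3)
= 1 + 10*x + x^3
C) 1 + 10*x + x^3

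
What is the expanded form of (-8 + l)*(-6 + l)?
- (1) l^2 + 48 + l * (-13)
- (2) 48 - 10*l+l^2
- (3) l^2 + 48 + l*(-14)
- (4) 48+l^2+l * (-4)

Expanding (-8 + l)*(-6 + l):
= l^2 + 48 + l*(-14)
3) l^2 + 48 + l*(-14)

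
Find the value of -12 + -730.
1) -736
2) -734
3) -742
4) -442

-12 + -730 = -742
3) -742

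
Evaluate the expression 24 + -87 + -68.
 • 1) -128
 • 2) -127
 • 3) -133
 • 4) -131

First: 24 + -87 = -63
Then: -63 + -68 = -131
4) -131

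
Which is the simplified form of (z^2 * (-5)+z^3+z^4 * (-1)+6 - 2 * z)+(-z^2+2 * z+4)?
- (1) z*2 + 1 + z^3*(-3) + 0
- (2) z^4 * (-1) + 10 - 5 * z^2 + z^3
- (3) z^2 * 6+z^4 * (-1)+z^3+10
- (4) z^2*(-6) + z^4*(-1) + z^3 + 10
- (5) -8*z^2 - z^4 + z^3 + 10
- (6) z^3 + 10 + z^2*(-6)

Adding the polynomials and combining like terms:
(z^2*(-5) + z^3 + z^4*(-1) + 6 - 2*z) + (-z^2 + 2*z + 4)
= z^2*(-6) + z^4*(-1) + z^3 + 10
4) z^2*(-6) + z^4*(-1) + z^3 + 10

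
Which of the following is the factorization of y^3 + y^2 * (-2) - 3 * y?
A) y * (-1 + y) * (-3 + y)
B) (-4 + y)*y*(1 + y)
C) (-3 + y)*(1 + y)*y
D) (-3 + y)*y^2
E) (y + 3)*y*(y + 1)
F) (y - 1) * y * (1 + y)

We need to factor y^3 + y^2 * (-2) - 3 * y.
The factored form is (-3 + y)*(1 + y)*y.
C) (-3 + y)*(1 + y)*y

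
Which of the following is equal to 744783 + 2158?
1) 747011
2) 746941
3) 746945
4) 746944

744783 + 2158 = 746941
2) 746941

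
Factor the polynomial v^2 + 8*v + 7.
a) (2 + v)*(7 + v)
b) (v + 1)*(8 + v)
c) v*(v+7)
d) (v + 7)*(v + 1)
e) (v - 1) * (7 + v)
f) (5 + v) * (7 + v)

We need to factor v^2 + 8*v + 7.
The factored form is (v + 7)*(v + 1).
d) (v + 7)*(v + 1)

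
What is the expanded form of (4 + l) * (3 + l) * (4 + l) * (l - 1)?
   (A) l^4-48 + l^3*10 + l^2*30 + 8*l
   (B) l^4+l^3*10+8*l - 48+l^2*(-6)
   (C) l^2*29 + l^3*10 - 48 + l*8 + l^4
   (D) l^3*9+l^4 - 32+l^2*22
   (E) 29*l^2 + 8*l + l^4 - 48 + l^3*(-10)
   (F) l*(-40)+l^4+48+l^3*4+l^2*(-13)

Expanding (4 + l) * (3 + l) * (4 + l) * (l - 1):
= l^2*29 + l^3*10 - 48 + l*8 + l^4
C) l^2*29 + l^3*10 - 48 + l*8 + l^4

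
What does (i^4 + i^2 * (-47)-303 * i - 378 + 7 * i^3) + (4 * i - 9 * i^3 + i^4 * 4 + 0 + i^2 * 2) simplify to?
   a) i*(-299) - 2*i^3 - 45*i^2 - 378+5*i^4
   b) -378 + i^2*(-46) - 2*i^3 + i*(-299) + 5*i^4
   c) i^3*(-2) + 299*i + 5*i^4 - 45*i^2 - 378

Adding the polynomials and combining like terms:
(i^4 + i^2*(-47) - 303*i - 378 + 7*i^3) + (4*i - 9*i^3 + i^4*4 + 0 + i^2*2)
= i*(-299) - 2*i^3 - 45*i^2 - 378+5*i^4
a) i*(-299) - 2*i^3 - 45*i^2 - 378+5*i^4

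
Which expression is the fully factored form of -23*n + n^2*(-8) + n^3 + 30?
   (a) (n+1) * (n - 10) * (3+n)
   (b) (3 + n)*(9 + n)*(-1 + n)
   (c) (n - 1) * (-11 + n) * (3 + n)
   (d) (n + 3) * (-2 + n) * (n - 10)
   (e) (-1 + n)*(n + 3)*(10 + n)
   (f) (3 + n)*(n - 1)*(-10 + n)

We need to factor -23*n + n^2*(-8) + n^3 + 30.
The factored form is (3 + n)*(n - 1)*(-10 + n).
f) (3 + n)*(n - 1)*(-10 + n)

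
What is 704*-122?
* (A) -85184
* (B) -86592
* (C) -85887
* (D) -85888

704 * -122 = -85888
D) -85888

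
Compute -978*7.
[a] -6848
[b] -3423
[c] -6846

-978 * 7 = -6846
c) -6846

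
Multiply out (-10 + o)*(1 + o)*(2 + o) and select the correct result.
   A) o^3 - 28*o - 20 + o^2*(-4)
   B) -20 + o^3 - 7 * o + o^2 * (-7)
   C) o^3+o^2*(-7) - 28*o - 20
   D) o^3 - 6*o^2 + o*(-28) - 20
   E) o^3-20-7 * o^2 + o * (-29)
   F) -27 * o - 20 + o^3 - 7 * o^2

Expanding (-10 + o)*(1 + o)*(2 + o):
= o^3+o^2*(-7) - 28*o - 20
C) o^3+o^2*(-7) - 28*o - 20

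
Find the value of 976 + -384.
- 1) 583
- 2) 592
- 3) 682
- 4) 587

976 + -384 = 592
2) 592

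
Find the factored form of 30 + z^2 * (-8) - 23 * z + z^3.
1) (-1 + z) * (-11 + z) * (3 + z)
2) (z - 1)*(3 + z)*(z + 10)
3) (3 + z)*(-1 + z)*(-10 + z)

We need to factor 30 + z^2 * (-8) - 23 * z + z^3.
The factored form is (3 + z)*(-1 + z)*(-10 + z).
3) (3 + z)*(-1 + z)*(-10 + z)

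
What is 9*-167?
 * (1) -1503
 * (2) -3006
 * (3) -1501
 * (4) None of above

9 * -167 = -1503
1) -1503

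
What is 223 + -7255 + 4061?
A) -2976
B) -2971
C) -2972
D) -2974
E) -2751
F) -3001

First: 223 + -7255 = -7032
Then: -7032 + 4061 = -2971
B) -2971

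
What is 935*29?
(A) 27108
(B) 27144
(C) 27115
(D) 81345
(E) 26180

935 * 29 = 27115
C) 27115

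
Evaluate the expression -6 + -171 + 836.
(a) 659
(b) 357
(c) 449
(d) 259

First: -6 + -171 = -177
Then: -177 + 836 = 659
a) 659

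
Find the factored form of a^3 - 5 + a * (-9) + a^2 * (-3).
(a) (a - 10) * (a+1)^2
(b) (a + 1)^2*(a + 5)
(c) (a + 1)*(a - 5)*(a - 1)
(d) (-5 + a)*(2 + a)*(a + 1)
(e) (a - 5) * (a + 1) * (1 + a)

We need to factor a^3 - 5 + a * (-9) + a^2 * (-3).
The factored form is (a - 5) * (a + 1) * (1 + a).
e) (a - 5) * (a + 1) * (1 + a)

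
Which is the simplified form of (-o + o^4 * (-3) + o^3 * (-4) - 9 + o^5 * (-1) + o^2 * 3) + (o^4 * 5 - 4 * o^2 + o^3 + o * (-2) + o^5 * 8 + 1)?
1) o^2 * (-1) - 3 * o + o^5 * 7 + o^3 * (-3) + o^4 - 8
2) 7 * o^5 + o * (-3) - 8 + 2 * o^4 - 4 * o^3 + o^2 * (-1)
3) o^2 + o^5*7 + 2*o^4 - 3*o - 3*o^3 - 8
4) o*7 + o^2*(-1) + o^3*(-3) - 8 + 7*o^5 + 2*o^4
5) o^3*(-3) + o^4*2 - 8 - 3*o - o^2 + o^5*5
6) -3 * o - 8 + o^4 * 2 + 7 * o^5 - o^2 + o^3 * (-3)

Adding the polynomials and combining like terms:
(-o + o^4*(-3) + o^3*(-4) - 9 + o^5*(-1) + o^2*3) + (o^4*5 - 4*o^2 + o^3 + o*(-2) + o^5*8 + 1)
= -3 * o - 8 + o^4 * 2 + 7 * o^5 - o^2 + o^3 * (-3)
6) -3 * o - 8 + o^4 * 2 + 7 * o^5 - o^2 + o^3 * (-3)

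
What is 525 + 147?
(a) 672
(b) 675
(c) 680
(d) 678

525 + 147 = 672
a) 672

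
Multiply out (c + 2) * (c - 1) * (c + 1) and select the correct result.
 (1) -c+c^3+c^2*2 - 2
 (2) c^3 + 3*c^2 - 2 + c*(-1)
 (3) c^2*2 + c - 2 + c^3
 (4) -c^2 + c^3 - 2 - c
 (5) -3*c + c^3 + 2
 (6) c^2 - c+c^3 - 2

Expanding (c + 2) * (c - 1) * (c + 1):
= -c+c^3+c^2*2 - 2
1) -c+c^3+c^2*2 - 2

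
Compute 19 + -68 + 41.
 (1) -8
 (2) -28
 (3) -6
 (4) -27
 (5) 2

First: 19 + -68 = -49
Then: -49 + 41 = -8
1) -8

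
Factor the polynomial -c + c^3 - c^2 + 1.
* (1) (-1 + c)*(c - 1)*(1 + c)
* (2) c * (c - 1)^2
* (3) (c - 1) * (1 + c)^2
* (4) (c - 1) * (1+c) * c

We need to factor -c + c^3 - c^2 + 1.
The factored form is (-1 + c)*(c - 1)*(1 + c).
1) (-1 + c)*(c - 1)*(1 + c)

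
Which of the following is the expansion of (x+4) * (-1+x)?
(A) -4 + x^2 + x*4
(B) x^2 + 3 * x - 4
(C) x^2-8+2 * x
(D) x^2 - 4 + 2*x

Expanding (x+4) * (-1+x):
= x^2 + 3 * x - 4
B) x^2 + 3 * x - 4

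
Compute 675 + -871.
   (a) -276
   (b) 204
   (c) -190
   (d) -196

675 + -871 = -196
d) -196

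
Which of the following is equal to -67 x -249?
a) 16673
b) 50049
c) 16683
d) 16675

-67 * -249 = 16683
c) 16683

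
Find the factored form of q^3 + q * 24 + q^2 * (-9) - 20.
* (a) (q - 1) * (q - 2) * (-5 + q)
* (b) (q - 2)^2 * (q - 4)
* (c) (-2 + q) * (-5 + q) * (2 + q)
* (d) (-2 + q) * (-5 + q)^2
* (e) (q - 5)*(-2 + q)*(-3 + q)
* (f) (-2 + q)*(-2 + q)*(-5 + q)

We need to factor q^3 + q * 24 + q^2 * (-9) - 20.
The factored form is (-2 + q)*(-2 + q)*(-5 + q).
f) (-2 + q)*(-2 + q)*(-5 + q)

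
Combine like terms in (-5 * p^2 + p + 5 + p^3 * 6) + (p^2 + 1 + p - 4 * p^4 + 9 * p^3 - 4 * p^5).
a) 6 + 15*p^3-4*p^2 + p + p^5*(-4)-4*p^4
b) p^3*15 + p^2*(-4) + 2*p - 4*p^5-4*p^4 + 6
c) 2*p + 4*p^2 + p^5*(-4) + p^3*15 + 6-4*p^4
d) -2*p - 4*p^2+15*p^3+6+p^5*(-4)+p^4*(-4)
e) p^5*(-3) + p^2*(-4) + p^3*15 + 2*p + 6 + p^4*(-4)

Adding the polynomials and combining like terms:
(-5*p^2 + p + 5 + p^3*6) + (p^2 + 1 + p - 4*p^4 + 9*p^3 - 4*p^5)
= p^3*15 + p^2*(-4) + 2*p - 4*p^5-4*p^4 + 6
b) p^3*15 + p^2*(-4) + 2*p - 4*p^5-4*p^4 + 6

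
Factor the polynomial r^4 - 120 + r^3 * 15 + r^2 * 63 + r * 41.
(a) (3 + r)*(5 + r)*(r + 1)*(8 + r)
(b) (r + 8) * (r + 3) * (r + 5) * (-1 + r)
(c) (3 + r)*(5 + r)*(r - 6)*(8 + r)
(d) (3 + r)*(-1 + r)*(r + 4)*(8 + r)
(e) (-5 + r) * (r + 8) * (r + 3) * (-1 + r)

We need to factor r^4 - 120 + r^3 * 15 + r^2 * 63 + r * 41.
The factored form is (r + 8) * (r + 3) * (r + 5) * (-1 + r).
b) (r + 8) * (r + 3) * (r + 5) * (-1 + r)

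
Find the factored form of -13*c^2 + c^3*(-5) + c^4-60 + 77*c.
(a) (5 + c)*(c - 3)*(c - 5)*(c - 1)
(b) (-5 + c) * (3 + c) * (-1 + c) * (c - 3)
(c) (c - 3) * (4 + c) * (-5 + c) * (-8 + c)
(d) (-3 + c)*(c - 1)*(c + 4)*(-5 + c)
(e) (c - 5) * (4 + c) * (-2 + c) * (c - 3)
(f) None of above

We need to factor -13*c^2 + c^3*(-5) + c^4-60 + 77*c.
The factored form is (-3 + c)*(c - 1)*(c + 4)*(-5 + c).
d) (-3 + c)*(c - 1)*(c + 4)*(-5 + c)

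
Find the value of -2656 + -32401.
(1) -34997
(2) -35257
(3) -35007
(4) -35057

-2656 + -32401 = -35057
4) -35057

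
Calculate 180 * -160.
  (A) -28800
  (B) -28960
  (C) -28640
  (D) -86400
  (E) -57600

180 * -160 = -28800
A) -28800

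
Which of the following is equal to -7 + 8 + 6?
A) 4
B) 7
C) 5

First: -7 + 8 = 1
Then: 1 + 6 = 7
B) 7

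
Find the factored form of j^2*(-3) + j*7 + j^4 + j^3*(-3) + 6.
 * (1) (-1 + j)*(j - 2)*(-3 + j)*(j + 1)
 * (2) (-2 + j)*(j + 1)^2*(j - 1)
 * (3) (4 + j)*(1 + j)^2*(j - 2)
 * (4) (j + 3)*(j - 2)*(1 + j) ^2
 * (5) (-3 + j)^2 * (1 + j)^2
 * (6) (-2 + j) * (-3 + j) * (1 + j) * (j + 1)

We need to factor j^2*(-3) + j*7 + j^4 + j^3*(-3) + 6.
The factored form is (-2 + j) * (-3 + j) * (1 + j) * (j + 1).
6) (-2 + j) * (-3 + j) * (1 + j) * (j + 1)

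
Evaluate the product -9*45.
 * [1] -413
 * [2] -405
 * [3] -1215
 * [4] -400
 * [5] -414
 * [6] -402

-9 * 45 = -405
2) -405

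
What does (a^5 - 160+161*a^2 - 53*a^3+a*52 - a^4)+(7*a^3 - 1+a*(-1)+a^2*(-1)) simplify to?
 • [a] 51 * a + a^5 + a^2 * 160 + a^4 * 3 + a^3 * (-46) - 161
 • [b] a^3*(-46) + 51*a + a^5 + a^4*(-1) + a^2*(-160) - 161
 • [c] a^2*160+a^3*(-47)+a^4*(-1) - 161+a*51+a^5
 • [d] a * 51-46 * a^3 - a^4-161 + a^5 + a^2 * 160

Adding the polynomials and combining like terms:
(a^5 - 160 + 161*a^2 - 53*a^3 + a*52 - a^4) + (7*a^3 - 1 + a*(-1) + a^2*(-1))
= a * 51-46 * a^3 - a^4-161 + a^5 + a^2 * 160
d) a * 51-46 * a^3 - a^4-161 + a^5 + a^2 * 160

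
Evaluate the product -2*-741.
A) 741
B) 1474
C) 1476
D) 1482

-2 * -741 = 1482
D) 1482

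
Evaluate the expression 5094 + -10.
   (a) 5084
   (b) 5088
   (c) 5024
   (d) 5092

5094 + -10 = 5084
a) 5084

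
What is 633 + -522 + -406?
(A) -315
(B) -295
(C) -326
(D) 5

First: 633 + -522 = 111
Then: 111 + -406 = -295
B) -295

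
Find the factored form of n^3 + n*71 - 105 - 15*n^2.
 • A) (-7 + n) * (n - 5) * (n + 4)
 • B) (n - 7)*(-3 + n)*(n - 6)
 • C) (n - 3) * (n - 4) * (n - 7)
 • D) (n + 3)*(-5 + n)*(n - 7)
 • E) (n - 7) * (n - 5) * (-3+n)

We need to factor n^3 + n*71 - 105 - 15*n^2.
The factored form is (n - 7) * (n - 5) * (-3+n).
E) (n - 7) * (n - 5) * (-3+n)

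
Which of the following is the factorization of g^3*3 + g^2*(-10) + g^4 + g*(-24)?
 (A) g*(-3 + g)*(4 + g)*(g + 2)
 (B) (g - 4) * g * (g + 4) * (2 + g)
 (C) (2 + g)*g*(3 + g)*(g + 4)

We need to factor g^3*3 + g^2*(-10) + g^4 + g*(-24).
The factored form is g*(-3 + g)*(4 + g)*(g + 2).
A) g*(-3 + g)*(4 + g)*(g + 2)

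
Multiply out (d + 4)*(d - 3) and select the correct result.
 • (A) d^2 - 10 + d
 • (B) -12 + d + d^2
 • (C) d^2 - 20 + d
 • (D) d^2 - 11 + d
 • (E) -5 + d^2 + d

Expanding (d + 4)*(d - 3):
= -12 + d + d^2
B) -12 + d + d^2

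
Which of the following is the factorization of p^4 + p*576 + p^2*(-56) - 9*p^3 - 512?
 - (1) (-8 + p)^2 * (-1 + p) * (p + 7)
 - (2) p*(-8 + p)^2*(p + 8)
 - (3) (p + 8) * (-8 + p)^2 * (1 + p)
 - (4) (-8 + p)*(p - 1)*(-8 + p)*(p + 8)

We need to factor p^4 + p*576 + p^2*(-56) - 9*p^3 - 512.
The factored form is (-8 + p)*(p - 1)*(-8 + p)*(p + 8).
4) (-8 + p)*(p - 1)*(-8 + p)*(p + 8)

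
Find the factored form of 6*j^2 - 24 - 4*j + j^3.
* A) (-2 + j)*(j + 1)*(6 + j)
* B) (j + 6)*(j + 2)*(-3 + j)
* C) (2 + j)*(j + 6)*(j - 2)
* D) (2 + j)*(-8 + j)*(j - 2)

We need to factor 6*j^2 - 24 - 4*j + j^3.
The factored form is (2 + j)*(j + 6)*(j - 2).
C) (2 + j)*(j + 6)*(j - 2)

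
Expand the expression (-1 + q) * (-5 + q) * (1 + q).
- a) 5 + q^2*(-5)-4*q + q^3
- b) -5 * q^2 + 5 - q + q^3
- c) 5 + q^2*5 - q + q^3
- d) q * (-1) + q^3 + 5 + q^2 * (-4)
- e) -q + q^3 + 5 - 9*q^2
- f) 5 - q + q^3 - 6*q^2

Expanding (-1 + q) * (-5 + q) * (1 + q):
= -5 * q^2 + 5 - q + q^3
b) -5 * q^2 + 5 - q + q^3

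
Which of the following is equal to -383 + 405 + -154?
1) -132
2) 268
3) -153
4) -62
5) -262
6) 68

First: -383 + 405 = 22
Then: 22 + -154 = -132
1) -132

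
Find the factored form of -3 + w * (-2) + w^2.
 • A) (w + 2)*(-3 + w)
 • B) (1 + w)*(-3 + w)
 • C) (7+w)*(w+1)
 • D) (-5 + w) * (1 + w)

We need to factor -3 + w * (-2) + w^2.
The factored form is (1 + w)*(-3 + w).
B) (1 + w)*(-3 + w)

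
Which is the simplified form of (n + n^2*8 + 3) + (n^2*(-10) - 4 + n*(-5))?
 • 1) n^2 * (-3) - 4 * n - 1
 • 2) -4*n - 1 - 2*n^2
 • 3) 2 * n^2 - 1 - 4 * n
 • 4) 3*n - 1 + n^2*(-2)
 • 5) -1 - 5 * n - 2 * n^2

Adding the polynomials and combining like terms:
(n + n^2*8 + 3) + (n^2*(-10) - 4 + n*(-5))
= -4*n - 1 - 2*n^2
2) -4*n - 1 - 2*n^2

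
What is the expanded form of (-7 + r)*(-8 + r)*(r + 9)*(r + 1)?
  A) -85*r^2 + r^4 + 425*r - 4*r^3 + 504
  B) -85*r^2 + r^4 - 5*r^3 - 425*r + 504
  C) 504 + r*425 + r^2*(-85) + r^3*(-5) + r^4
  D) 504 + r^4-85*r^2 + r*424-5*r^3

Expanding (-7 + r)*(-8 + r)*(r + 9)*(r + 1):
= 504 + r*425 + r^2*(-85) + r^3*(-5) + r^4
C) 504 + r*425 + r^2*(-85) + r^3*(-5) + r^4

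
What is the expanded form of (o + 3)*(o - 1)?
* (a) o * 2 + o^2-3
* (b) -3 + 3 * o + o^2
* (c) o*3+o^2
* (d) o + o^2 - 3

Expanding (o + 3)*(o - 1):
= o * 2 + o^2-3
a) o * 2 + o^2-3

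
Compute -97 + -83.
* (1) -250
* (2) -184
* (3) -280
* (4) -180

-97 + -83 = -180
4) -180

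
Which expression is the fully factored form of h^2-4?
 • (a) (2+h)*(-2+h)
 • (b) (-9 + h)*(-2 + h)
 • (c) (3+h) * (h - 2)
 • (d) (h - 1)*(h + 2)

We need to factor h^2-4.
The factored form is (2+h)*(-2+h).
a) (2+h)*(-2+h)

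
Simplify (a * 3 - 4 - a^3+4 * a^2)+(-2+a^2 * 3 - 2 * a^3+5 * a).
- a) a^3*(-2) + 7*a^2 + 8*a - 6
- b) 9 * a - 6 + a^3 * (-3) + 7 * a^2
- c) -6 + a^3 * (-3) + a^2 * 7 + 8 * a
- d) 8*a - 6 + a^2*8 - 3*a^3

Adding the polynomials and combining like terms:
(a*3 - 4 - a^3 + 4*a^2) + (-2 + a^2*3 - 2*a^3 + 5*a)
= -6 + a^3 * (-3) + a^2 * 7 + 8 * a
c) -6 + a^3 * (-3) + a^2 * 7 + 8 * a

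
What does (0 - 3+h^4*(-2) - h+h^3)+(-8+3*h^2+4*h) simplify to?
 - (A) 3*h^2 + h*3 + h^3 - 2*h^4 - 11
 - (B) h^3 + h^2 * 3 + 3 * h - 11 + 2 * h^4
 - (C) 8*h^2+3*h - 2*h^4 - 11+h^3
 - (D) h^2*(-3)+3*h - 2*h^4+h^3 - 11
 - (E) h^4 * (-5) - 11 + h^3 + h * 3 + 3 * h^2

Adding the polynomials and combining like terms:
(0 - 3 + h^4*(-2) - h + h^3) + (-8 + 3*h^2 + 4*h)
= 3*h^2 + h*3 + h^3 - 2*h^4 - 11
A) 3*h^2 + h*3 + h^3 - 2*h^4 - 11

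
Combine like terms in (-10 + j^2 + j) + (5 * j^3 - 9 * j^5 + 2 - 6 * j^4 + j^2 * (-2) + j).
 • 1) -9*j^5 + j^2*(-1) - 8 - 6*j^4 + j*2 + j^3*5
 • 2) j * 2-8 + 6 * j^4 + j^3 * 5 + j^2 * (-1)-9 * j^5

Adding the polynomials and combining like terms:
(-10 + j^2 + j) + (5*j^3 - 9*j^5 + 2 - 6*j^4 + j^2*(-2) + j)
= -9*j^5 + j^2*(-1) - 8 - 6*j^4 + j*2 + j^3*5
1) -9*j^5 + j^2*(-1) - 8 - 6*j^4 + j*2 + j^3*5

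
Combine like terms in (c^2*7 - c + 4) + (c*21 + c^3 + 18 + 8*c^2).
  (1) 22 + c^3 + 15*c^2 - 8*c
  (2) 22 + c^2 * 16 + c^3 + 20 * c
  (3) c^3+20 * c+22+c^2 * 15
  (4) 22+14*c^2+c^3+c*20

Adding the polynomials and combining like terms:
(c^2*7 - c + 4) + (c*21 + c^3 + 18 + 8*c^2)
= c^3+20 * c+22+c^2 * 15
3) c^3+20 * c+22+c^2 * 15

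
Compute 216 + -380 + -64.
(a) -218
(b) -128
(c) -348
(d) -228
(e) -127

First: 216 + -380 = -164
Then: -164 + -64 = -228
d) -228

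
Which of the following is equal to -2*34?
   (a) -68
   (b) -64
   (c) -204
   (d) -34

-2 * 34 = -68
a) -68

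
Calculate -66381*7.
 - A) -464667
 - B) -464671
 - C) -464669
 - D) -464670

-66381 * 7 = -464667
A) -464667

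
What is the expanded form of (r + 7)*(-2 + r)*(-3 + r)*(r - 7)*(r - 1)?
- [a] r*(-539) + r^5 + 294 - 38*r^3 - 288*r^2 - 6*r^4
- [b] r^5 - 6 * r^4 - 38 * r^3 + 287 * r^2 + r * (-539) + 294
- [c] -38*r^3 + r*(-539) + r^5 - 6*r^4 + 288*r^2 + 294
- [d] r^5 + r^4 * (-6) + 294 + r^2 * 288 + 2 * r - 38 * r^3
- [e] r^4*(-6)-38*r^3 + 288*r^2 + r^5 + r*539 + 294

Expanding (r + 7)*(-2 + r)*(-3 + r)*(r - 7)*(r - 1):
= -38*r^3 + r*(-539) + r^5 - 6*r^4 + 288*r^2 + 294
c) -38*r^3 + r*(-539) + r^5 - 6*r^4 + 288*r^2 + 294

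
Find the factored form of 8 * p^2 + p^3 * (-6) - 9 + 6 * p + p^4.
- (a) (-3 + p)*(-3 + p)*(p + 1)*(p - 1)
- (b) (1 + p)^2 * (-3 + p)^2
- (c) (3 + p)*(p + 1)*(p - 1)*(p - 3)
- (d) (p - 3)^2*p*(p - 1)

We need to factor 8 * p^2 + p^3 * (-6) - 9 + 6 * p + p^4.
The factored form is (-3 + p)*(-3 + p)*(p + 1)*(p - 1).
a) (-3 + p)*(-3 + p)*(p + 1)*(p - 1)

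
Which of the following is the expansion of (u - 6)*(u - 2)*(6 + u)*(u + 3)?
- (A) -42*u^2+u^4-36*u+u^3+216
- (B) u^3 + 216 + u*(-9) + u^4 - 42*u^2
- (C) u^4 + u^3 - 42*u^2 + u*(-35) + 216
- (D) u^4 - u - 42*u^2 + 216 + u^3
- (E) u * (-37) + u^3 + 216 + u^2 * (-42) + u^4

Expanding (u - 6)*(u - 2)*(6 + u)*(u + 3):
= -42*u^2+u^4-36*u+u^3+216
A) -42*u^2+u^4-36*u+u^3+216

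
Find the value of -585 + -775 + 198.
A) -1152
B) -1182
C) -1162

First: -585 + -775 = -1360
Then: -1360 + 198 = -1162
C) -1162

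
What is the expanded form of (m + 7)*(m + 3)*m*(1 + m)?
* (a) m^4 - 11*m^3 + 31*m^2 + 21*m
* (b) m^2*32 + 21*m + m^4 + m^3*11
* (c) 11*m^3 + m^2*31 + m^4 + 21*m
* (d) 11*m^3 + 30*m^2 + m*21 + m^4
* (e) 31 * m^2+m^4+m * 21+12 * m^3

Expanding (m + 7)*(m + 3)*m*(1 + m):
= 11*m^3 + m^2*31 + m^4 + 21*m
c) 11*m^3 + m^2*31 + m^4 + 21*m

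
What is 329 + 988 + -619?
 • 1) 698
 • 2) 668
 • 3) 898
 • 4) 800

First: 329 + 988 = 1317
Then: 1317 + -619 = 698
1) 698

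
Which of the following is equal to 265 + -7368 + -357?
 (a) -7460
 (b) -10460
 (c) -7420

First: 265 + -7368 = -7103
Then: -7103 + -357 = -7460
a) -7460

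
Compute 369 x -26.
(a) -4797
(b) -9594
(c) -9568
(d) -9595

369 * -26 = -9594
b) -9594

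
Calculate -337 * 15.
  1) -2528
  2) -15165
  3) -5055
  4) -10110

-337 * 15 = -5055
3) -5055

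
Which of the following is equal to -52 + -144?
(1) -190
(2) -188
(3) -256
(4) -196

-52 + -144 = -196
4) -196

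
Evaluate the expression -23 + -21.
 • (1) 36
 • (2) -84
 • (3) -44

-23 + -21 = -44
3) -44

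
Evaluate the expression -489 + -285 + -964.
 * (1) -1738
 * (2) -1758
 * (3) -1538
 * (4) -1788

First: -489 + -285 = -774
Then: -774 + -964 = -1738
1) -1738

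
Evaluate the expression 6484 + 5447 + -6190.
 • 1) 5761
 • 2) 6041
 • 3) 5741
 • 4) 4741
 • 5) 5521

First: 6484 + 5447 = 11931
Then: 11931 + -6190 = 5741
3) 5741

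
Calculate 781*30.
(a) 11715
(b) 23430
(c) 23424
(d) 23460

781 * 30 = 23430
b) 23430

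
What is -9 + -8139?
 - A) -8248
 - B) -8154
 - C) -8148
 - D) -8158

-9 + -8139 = -8148
C) -8148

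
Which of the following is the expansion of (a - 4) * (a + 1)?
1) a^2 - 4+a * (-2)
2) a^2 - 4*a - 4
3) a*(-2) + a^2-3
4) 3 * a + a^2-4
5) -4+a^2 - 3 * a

Expanding (a - 4) * (a + 1):
= -4+a^2 - 3 * a
5) -4+a^2 - 3 * a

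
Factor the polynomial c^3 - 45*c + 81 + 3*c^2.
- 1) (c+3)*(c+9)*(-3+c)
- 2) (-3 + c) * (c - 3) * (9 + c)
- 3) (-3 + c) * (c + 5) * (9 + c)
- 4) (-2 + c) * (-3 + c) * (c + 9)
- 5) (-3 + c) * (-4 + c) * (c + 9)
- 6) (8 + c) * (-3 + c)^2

We need to factor c^3 - 45*c + 81 + 3*c^2.
The factored form is (-3 + c) * (c - 3) * (9 + c).
2) (-3 + c) * (c - 3) * (9 + c)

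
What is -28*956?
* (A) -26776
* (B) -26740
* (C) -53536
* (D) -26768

-28 * 956 = -26768
D) -26768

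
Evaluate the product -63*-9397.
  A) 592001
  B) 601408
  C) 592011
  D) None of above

-63 * -9397 = 592011
C) 592011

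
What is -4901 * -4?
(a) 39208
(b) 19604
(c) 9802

-4901 * -4 = 19604
b) 19604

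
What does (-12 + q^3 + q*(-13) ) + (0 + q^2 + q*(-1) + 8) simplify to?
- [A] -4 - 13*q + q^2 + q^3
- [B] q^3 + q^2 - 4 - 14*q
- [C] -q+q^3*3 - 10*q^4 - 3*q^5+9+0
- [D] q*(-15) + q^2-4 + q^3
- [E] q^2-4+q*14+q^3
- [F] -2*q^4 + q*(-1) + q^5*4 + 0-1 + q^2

Adding the polynomials and combining like terms:
(-12 + q^3 + q*(-13)) + (0 + q^2 + q*(-1) + 8)
= q^3 + q^2 - 4 - 14*q
B) q^3 + q^2 - 4 - 14*q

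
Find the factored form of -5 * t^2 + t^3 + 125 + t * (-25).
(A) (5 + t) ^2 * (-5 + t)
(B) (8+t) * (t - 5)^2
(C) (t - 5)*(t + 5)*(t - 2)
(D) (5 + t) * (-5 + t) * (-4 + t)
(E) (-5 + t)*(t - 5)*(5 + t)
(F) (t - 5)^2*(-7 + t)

We need to factor -5 * t^2 + t^3 + 125 + t * (-25).
The factored form is (-5 + t)*(t - 5)*(5 + t).
E) (-5 + t)*(t - 5)*(5 + t)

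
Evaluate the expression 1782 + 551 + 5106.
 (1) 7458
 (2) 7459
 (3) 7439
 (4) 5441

First: 1782 + 551 = 2333
Then: 2333 + 5106 = 7439
3) 7439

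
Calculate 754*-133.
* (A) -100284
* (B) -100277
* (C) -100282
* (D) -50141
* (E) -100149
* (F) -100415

754 * -133 = -100282
C) -100282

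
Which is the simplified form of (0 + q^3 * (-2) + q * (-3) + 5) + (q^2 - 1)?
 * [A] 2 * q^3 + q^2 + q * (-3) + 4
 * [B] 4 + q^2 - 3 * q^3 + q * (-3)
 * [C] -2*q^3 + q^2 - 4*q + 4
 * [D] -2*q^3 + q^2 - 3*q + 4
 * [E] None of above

Adding the polynomials and combining like terms:
(0 + q^3*(-2) + q*(-3) + 5) + (q^2 - 1)
= -2*q^3 + q^2 - 3*q + 4
D) -2*q^3 + q^2 - 3*q + 4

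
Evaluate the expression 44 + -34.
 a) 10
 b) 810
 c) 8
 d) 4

44 + -34 = 10
a) 10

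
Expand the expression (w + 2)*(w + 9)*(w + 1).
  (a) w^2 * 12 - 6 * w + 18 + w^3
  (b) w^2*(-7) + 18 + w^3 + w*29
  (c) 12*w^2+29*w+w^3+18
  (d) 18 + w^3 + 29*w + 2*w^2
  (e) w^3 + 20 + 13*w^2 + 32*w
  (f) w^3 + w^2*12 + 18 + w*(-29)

Expanding (w + 2)*(w + 9)*(w + 1):
= 12*w^2+29*w+w^3+18
c) 12*w^2+29*w+w^3+18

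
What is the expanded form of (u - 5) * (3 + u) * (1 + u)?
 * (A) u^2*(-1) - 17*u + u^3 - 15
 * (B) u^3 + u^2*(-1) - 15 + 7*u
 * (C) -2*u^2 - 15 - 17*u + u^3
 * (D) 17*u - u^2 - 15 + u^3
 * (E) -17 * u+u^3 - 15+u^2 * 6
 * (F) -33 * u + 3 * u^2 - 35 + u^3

Expanding (u - 5) * (3 + u) * (1 + u):
= u^2*(-1) - 17*u + u^3 - 15
A) u^2*(-1) - 17*u + u^3 - 15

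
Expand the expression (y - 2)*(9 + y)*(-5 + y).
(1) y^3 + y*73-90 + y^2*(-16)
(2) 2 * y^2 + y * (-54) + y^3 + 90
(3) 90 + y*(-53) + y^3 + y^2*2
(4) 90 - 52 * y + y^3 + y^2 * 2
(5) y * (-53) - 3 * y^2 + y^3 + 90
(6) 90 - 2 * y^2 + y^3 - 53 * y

Expanding (y - 2)*(9 + y)*(-5 + y):
= 90 + y*(-53) + y^3 + y^2*2
3) 90 + y*(-53) + y^3 + y^2*2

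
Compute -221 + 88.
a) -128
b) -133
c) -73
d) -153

-221 + 88 = -133
b) -133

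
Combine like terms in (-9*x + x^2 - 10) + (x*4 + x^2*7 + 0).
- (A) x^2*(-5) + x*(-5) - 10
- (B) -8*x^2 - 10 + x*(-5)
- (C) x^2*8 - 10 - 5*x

Adding the polynomials and combining like terms:
(-9*x + x^2 - 10) + (x*4 + x^2*7 + 0)
= x^2*8 - 10 - 5*x
C) x^2*8 - 10 - 5*x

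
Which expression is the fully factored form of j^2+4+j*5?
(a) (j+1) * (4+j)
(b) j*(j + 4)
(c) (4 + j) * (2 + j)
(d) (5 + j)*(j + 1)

We need to factor j^2+4+j*5.
The factored form is (j+1) * (4+j).
a) (j+1) * (4+j)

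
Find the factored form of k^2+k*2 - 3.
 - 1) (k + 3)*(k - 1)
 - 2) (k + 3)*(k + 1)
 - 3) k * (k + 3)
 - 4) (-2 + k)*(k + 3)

We need to factor k^2+k*2 - 3.
The factored form is (k + 3)*(k - 1).
1) (k + 3)*(k - 1)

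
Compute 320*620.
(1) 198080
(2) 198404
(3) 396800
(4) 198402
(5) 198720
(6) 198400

320 * 620 = 198400
6) 198400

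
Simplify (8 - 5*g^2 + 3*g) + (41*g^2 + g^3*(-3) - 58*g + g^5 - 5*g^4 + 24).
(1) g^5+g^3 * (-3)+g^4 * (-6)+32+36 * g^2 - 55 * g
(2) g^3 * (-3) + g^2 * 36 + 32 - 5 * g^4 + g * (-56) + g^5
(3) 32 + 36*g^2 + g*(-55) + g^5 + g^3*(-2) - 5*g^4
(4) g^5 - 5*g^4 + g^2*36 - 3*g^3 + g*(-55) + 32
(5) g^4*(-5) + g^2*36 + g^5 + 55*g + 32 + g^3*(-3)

Adding the polynomials and combining like terms:
(8 - 5*g^2 + 3*g) + (41*g^2 + g^3*(-3) - 58*g + g^5 - 5*g^4 + 24)
= g^5 - 5*g^4 + g^2*36 - 3*g^3 + g*(-55) + 32
4) g^5 - 5*g^4 + g^2*36 - 3*g^3 + g*(-55) + 32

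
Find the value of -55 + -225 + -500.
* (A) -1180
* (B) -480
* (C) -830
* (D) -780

First: -55 + -225 = -280
Then: -280 + -500 = -780
D) -780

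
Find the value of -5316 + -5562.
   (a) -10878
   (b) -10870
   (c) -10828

-5316 + -5562 = -10878
a) -10878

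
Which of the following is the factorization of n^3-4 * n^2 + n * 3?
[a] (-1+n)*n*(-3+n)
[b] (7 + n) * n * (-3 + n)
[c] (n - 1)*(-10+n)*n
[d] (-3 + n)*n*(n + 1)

We need to factor n^3-4 * n^2 + n * 3.
The factored form is (-1+n)*n*(-3+n).
a) (-1+n)*n*(-3+n)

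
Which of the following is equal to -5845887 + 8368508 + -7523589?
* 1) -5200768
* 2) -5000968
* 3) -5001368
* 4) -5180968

First: -5845887 + 8368508 = 2522621
Then: 2522621 + -7523589 = -5000968
2) -5000968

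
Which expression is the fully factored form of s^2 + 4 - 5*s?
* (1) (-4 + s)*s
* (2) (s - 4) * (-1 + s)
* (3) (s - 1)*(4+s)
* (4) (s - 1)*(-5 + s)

We need to factor s^2 + 4 - 5*s.
The factored form is (s - 4) * (-1 + s).
2) (s - 4) * (-1 + s)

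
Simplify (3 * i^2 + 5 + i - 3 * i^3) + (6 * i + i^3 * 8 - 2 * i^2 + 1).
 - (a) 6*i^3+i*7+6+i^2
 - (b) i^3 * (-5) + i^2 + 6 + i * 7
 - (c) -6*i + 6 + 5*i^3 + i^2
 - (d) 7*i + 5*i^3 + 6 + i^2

Adding the polynomials and combining like terms:
(3*i^2 + 5 + i - 3*i^3) + (6*i + i^3*8 - 2*i^2 + 1)
= 7*i + 5*i^3 + 6 + i^2
d) 7*i + 5*i^3 + 6 + i^2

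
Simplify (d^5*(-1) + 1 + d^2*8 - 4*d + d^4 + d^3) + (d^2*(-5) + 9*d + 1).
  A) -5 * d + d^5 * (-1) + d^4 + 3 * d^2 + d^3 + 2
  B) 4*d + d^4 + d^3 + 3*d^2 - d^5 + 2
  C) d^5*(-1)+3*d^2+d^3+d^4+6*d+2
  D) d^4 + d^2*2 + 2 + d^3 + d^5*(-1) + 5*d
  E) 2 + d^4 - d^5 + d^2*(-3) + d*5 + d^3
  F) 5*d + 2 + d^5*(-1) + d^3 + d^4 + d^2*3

Adding the polynomials and combining like terms:
(d^5*(-1) + 1 + d^2*8 - 4*d + d^4 + d^3) + (d^2*(-5) + 9*d + 1)
= 5*d + 2 + d^5*(-1) + d^3 + d^4 + d^2*3
F) 5*d + 2 + d^5*(-1) + d^3 + d^4 + d^2*3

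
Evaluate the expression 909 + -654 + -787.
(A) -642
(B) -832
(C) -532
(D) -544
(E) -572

First: 909 + -654 = 255
Then: 255 + -787 = -532
C) -532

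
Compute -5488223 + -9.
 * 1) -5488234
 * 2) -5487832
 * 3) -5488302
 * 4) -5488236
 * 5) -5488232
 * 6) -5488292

-5488223 + -9 = -5488232
5) -5488232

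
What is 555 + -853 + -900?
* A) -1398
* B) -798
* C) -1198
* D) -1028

First: 555 + -853 = -298
Then: -298 + -900 = -1198
C) -1198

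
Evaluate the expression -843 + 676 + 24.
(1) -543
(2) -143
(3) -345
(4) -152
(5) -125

First: -843 + 676 = -167
Then: -167 + 24 = -143
2) -143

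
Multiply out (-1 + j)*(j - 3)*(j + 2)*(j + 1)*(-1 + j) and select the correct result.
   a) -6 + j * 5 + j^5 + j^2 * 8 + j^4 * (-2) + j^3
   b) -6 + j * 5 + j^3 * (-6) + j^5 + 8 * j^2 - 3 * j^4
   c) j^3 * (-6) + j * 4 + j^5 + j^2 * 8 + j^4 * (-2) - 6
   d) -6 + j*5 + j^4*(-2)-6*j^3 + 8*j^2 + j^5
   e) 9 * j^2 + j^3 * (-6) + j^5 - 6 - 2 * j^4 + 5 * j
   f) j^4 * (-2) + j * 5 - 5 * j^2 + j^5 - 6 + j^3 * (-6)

Expanding (-1 + j)*(j - 3)*(j + 2)*(j + 1)*(-1 + j):
= -6 + j*5 + j^4*(-2)-6*j^3 + 8*j^2 + j^5
d) -6 + j*5 + j^4*(-2)-6*j^3 + 8*j^2 + j^5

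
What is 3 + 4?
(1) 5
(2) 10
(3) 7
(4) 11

3 + 4 = 7
3) 7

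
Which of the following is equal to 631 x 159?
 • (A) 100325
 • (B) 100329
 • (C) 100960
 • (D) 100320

631 * 159 = 100329
B) 100329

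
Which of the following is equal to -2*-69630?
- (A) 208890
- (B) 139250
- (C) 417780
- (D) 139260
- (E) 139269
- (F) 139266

-2 * -69630 = 139260
D) 139260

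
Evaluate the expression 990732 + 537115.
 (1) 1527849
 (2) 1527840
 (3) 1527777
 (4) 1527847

990732 + 537115 = 1527847
4) 1527847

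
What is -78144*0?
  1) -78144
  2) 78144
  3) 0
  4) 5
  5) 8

-78144 * 0 = 0
3) 0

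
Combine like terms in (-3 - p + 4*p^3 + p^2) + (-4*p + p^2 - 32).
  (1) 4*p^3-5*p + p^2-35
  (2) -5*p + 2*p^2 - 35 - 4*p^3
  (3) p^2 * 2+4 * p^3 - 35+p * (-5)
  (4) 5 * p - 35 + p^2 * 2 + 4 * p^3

Adding the polynomials and combining like terms:
(-3 - p + 4*p^3 + p^2) + (-4*p + p^2 - 32)
= p^2 * 2+4 * p^3 - 35+p * (-5)
3) p^2 * 2+4 * p^3 - 35+p * (-5)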